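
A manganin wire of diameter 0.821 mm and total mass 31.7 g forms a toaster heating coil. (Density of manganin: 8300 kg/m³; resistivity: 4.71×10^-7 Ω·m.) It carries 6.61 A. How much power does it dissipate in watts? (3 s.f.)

280 W

A = π(d/2)² = π(4.1050e-04 m)² = 5.2939e-07 m²
L = m/(density·A) = 0.0317/(8300×5.2939e-07) = 7.214 m
R = ρL/A = (4.71×10^-7)(7.214)/(5.2939e-07) = 6.419 Ω
P = I²R = (6.61)² × 6.419 = 280 W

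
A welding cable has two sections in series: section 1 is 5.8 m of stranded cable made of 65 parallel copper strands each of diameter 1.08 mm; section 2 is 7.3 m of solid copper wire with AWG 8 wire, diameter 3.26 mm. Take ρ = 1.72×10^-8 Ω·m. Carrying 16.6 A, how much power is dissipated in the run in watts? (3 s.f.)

4.61 W

Section 1: A_strand = π(5.4000e-04)² = 9.161e-07 m²; R₁ = ρL/(N·A_s) = (1.72×10^-8)(5.8)/(65×9.161e-07) = 0.001675 Ω
Section 2: A = π(3.26/2 mm)² = π(1.6300e-03 m)² = 8.347e-06 m²
R₂ = (1.72×10^-8)(7.3)/(8.347e-06) = 0.01504 Ω
R = R₁ + R₂ = 0.01672 Ω
P = I²R = (16.6)² × 0.01672 = 4.61 W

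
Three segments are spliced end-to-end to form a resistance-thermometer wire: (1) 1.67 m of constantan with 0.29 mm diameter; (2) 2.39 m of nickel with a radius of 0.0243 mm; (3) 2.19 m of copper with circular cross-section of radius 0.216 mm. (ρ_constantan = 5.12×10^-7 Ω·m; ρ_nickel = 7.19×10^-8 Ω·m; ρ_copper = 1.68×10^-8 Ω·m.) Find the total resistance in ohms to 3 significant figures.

106 Ω

Seg 1: A = π(d/2)² = π(1.4500e-04 m)² = 6.605e-08 m²
R_1 = (5.12×10^-7)(1.67)/(6.605e-08) = 12.94 Ω
Seg 2: A = πr² = π(2.4300e-05 m)² = 1.855e-09 m²
R_2 = (7.19×10^-8)(2.39)/(1.855e-09) = 92.63 Ω
Seg 3: A = πr² = π(2.1600e-04 m)² = 1.466e-07 m²
R_3 = (1.68×10^-8)(2.19)/(1.466e-07) = 0.251 Ω
R_total = R_1 + R_2 + R_3 = 106 Ω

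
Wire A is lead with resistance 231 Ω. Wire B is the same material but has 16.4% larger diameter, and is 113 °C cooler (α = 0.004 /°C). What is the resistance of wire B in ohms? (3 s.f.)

R ∝ ρL/d² with ρ ∝ (1+αΔT), so R_B/R_A = (1 + 16.4/100)⁻² × (1 − 0.004×113)
= 0.7381 × 0.548 = 0.4045
R_B = 0.4045 × 231 = 93.4 Ω

93.4 Ω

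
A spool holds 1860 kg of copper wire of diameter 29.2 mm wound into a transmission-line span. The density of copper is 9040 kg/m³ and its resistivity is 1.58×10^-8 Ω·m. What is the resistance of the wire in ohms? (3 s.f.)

A = π(d/2)² = π(1.4600e-02 m)² = 6.6966e-04 m²
L = m/(density·A) = 1860/(9040×6.6966e-04) = 307.2 m
R = ρL/A = (1.58×10^-8)(307.2)/(6.6966e-04) = 0.00725 Ω

0.00725 Ω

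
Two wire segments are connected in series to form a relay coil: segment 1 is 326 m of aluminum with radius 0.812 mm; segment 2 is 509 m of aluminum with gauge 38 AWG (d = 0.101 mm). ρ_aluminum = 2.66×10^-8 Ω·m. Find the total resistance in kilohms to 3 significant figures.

1.69 kΩ

Segment 1: A = πr² = π(8.1200e-04 m)² = 2.071e-06 m²
R₁ = ρL/A = (2.66×10^-8)(326)/(2.071e-06) = 4.186 Ω
Segment 2: A = π(0.101/2 mm)² = π(5.0500e-05 m)² = 8.012e-09 m²
R₂ = (2.66×10^-8)(509)/(8.012e-09) = 1690 Ω
R = R₁ + R₂ = 1.69 kΩ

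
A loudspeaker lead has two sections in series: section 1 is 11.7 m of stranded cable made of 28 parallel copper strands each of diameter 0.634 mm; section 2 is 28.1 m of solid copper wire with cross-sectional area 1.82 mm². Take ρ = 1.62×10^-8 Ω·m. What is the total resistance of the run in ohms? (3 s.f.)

0.272 Ω

Section 1: A_strand = π(3.1700e-04)² = 3.157e-07 m²; R₁ = ρL/(N·A_s) = (1.62×10^-8)(11.7)/(28×3.157e-07) = 0.02144 Ω
Section 2: A = 1.82 mm² = 1.820e-06 m²
R₂ = (1.62×10^-8)(28.1)/(1.820e-06) = 0.2501 Ω
R = R₁ + R₂ = 0.272 Ω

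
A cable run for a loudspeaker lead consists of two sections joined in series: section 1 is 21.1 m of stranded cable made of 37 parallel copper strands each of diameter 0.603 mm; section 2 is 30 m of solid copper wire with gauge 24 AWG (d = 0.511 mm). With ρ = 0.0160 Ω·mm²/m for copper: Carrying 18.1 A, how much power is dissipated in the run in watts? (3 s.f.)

777 W

ρ = 0.0160 Ω·mm²/m = 1.60×10^-8 Ω·m
Section 1: A_strand = π(3.0150e-04)² = 2.856e-07 m²; R₁ = ρL/(N·A_s) = (1.60×10^-8)(21.1)/(37×2.856e-07) = 0.03195 Ω
Section 2: A = π(0.511/2 mm)² = π(2.5550e-04 m)² = 2.051e-07 m²
R₂ = (1.60×10^-8)(30)/(2.051e-07) = 2.341 Ω
R = R₁ + R₂ = 2.372 Ω
P = I²R = (18.1)² × 2.372 = 777 W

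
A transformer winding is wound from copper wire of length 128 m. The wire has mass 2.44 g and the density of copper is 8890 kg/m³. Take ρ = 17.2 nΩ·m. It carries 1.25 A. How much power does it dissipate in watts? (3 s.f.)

ρ = 17.2 nΩ·m = 1.72×10^-8 Ω·m
A = m/(density·L) = 0.00244/(8890×128) = 2.1443e-09 m²
R = ρL/A = (1.72×10^-8)(128)/(2.1443e-09) = 1027 Ω
P = I²R = (1.25)² × 1027 = 1600 W

1600 W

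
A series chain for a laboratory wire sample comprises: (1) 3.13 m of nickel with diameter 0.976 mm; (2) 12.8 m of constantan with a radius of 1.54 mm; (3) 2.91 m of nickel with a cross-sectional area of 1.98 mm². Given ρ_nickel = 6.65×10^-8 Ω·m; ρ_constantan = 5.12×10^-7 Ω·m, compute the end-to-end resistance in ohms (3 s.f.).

1.26 Ω

Seg 1: A = π(d/2)² = π(4.8800e-04 m)² = 7.482e-07 m²
R_1 = (6.65×10^-8)(3.13)/(7.482e-07) = 0.2782 Ω
Seg 2: A = πr² = π(1.5400e-03 m)² = 7.451e-06 m²
R_2 = (5.12×10^-7)(12.8)/(7.451e-06) = 0.8796 Ω
Seg 3: A = 1.98 mm² = 1.980e-06 m²
R_3 = (6.65×10^-8)(2.91)/(1.980e-06) = 0.09773 Ω
R_total = R_1 + R_2 + R_3 = 1.26 Ω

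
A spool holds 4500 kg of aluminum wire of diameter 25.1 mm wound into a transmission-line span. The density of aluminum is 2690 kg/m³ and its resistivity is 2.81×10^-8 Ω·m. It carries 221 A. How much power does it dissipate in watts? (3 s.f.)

A = π(d/2)² = π(1.2550e-02 m)² = 4.9481e-04 m²
L = m/(density·A) = 4500/(2690×4.9481e-04) = 3381 m
R = ρL/A = (2.81×10^-8)(3381)/(4.9481e-04) = 0.192 Ω
P = I²R = (221)² × 0.192 = 9380 W

9380 W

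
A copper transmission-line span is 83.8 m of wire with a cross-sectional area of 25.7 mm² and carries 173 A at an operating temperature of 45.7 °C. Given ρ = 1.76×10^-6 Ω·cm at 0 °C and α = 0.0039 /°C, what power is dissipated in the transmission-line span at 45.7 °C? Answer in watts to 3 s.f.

2020 W

ρ = 1.76×10^-6 Ω·cm = 1.76×10^-8 Ω·m
A = 25.7 mm² = 2.570e-05 m²
R₍0₎ = ρL/A = (1.76×10^-8)(83.8)/(2.570e-05) = 0.05739 Ω
R₍45.7₎ = R₍0₎(1 + αΔT) = 0.05739 × (1 + 0.0039×45.7) = 0.06762 Ω
P = I²R = (173)² × 0.06762 = 2020 W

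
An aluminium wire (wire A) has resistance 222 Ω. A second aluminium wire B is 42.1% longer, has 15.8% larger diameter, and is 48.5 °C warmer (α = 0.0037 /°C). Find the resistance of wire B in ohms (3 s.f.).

R ∝ ρL/d² with ρ ∝ (1+αΔT), so R_B/R_A = (1 + 42.1/100) × (1 + 15.8/100)⁻² × (1 + 0.0037×48.5)
= 1.421 × 0.7457 × 1.179 = 1.25
R_B = 1.25 × 222 = 277 Ω

277 Ω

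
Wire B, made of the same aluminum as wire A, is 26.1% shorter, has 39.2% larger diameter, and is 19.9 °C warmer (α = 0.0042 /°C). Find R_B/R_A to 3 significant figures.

R ∝ ρL/d² with ρ ∝ (1+αΔT), so R_B/R_A = (1 − 26.1/100) × (1 + 39.2/100)⁻² × (1 + 0.0042×19.9)
= 0.739 × 0.5161 × 1.084 = 0.413

0.413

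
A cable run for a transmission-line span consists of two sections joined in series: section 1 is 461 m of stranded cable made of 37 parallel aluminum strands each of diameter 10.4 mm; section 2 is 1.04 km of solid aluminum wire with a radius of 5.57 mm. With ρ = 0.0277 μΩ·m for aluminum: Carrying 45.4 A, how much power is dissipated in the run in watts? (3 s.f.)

ρ = 0.0277 μΩ·m = 2.77×10^-8 Ω·m
Section 1: A_strand = π(5.2000e-03)² = 8.495e-05 m²; R₁ = ρL/(N·A_s) = (2.77×10^-8)(461)/(37×8.495e-05) = 0.004063 Ω
Section 2: A = πr² = π(5.5700e-03 m)² = 9.747e-05 m²
R₂ = (2.77×10^-8)(1040)/(9.747e-05) = 0.2956 Ω
R = R₁ + R₂ = 0.2996 Ω
P = I²R = (45.4)² × 0.2996 = 618 W

618 W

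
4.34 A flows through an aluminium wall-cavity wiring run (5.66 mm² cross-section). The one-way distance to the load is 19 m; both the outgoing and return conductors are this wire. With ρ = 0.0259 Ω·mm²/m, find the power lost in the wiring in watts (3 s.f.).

ρ = 0.0259 Ω·mm²/m = 2.59×10^-8 Ω·m
A = 5.66 mm² = 5.660e-06 m²
Total conductor length (both ways) L = 2 × 19 = 38 m
R = ρL/A = (2.59×10^-8)(38)/(5.660e-06) = 0.1739 Ω
P = I²R = (4.34)² × 0.1739 = 3.28 W

3.28 W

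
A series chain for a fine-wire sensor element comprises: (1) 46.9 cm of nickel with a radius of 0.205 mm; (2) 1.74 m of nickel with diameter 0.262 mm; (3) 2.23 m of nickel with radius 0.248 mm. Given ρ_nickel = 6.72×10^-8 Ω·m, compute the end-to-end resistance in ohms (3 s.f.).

Seg 1: A = πr² = π(2.0500e-04 m)² = 1.320e-07 m²
R_1 = (6.72×10^-8)(0.469)/(1.320e-07) = 0.2387 Ω
Seg 2: A = π(d/2)² = π(1.3100e-04 m)² = 5.391e-08 m²
R_2 = (6.72×10^-8)(1.74)/(5.391e-08) = 2.169 Ω
Seg 3: A = πr² = π(2.4800e-04 m)² = 1.932e-07 m²
R_3 = (6.72×10^-8)(2.23)/(1.932e-07) = 0.7756 Ω
R_total = R_1 + R_2 + R_3 = 3.18 Ω

3.18 Ω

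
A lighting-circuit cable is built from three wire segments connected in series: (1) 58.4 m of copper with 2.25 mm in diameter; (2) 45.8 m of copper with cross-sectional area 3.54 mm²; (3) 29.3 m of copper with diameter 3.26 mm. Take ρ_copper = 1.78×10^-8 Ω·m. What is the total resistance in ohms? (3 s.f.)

0.554 Ω

Seg 1: A = π(d/2)² = π(1.1250e-03 m)² = 3.976e-06 m²
R_1 = (1.78×10^-8)(58.4)/(3.976e-06) = 0.2614 Ω
Seg 2: A = 3.54 mm² = 3.540e-06 m²
R_2 = (1.78×10^-8)(45.8)/(3.540e-06) = 0.2303 Ω
Seg 3: A = π(d/2)² = π(1.6300e-03 m)² = 8.347e-06 m²
R_3 = (1.78×10^-8)(29.3)/(8.347e-06) = 0.06248 Ω
R_total = R_1 + R_2 + R_3 = 0.554 Ω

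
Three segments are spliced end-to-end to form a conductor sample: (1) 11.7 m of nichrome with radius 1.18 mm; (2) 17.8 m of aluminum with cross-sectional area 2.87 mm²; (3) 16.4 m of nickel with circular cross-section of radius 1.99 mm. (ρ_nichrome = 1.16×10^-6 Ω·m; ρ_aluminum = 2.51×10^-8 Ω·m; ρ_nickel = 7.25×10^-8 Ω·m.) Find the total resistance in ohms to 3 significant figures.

Seg 1: A = πr² = π(1.1800e-03 m)² = 4.374e-06 m²
R_1 = (1.16×10^-6)(11.7)/(4.374e-06) = 3.103 Ω
Seg 2: A = 2.87 mm² = 2.870e-06 m²
R_2 = (2.51×10^-8)(17.8)/(2.870e-06) = 0.1557 Ω
Seg 3: A = πr² = π(1.9900e-03 m)² = 1.244e-05 m²
R_3 = (7.25×10^-8)(16.4)/(1.244e-05) = 0.09557 Ω
R_total = R_1 + R_2 + R_3 = 3.35 Ω

3.35 Ω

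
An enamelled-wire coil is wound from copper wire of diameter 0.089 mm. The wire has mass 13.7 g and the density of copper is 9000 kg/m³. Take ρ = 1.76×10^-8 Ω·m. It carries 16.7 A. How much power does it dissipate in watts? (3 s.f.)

A = π(d/2)² = π(4.4500e-05 m)² = 6.2211e-09 m²
L = m/(density·A) = 0.0137/(9000×6.2211e-09) = 244.7 m
R = ρL/A = (1.76×10^-8)(244.7)/(6.2211e-09) = 692.2 Ω
P = I²R = (16.7)² × 692.2 = 1.93×10^5 W

1.93×10^5 W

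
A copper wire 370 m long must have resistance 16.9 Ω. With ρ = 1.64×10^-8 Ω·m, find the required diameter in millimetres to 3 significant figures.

A = ρL/R = (1.64×10^-8)(370)/(16.9) = 3.591e-07 m²
d = 2√(A/π) = 6.761e-04 m = 0.676 mm

0.676 mm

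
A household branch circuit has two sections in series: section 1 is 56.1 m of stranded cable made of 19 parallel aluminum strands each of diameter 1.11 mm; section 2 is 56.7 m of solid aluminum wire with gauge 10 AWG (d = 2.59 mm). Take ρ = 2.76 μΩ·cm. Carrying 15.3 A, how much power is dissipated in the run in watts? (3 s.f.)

ρ = 2.76 μΩ·cm = 2.76×10^-8 Ω·m
Section 1: A_strand = π(5.5500e-04)² = 9.677e-07 m²; R₁ = ρL/(N·A_s) = (2.76×10^-8)(56.1)/(19×9.677e-07) = 0.08421 Ω
Section 2: A = π(2.59/2 mm)² = π(1.2950e-03 m)² = 5.269e-06 m²
R₂ = (2.76×10^-8)(56.7)/(5.269e-06) = 0.297 Ω
R = R₁ + R₂ = 0.3812 Ω
P = I²R = (15.3)² × 0.3812 = 89.2 W

89.2 W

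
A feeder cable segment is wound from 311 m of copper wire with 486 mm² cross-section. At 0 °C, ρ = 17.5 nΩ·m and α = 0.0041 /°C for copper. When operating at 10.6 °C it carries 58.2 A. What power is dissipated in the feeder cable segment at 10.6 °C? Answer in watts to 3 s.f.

39.6 W

ρ = 17.5 nΩ·m = 1.75×10^-8 Ω·m
A = 486 mm² = 4.860e-04 m²
R₍0₎ = ρL/A = (1.75×10^-8)(311)/(4.860e-04) = 0.0112 Ω
R₍10.6₎ = R₍0₎(1 + αΔT) = 0.0112 × (1 + 0.0041×10.6) = 0.01169 Ω
P = I²R = (58.2)² × 0.01169 = 39.6 W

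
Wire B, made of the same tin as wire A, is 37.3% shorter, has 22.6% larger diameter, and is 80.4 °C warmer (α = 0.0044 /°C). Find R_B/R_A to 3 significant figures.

R ∝ ρL/d² with ρ ∝ (1+αΔT), so R_B/R_A = (1 − 37.3/100) × (1 + 22.6/100)⁻² × (1 + 0.0044×80.4)
= 0.627 × 0.6653 × 1.354 = 0.565

0.565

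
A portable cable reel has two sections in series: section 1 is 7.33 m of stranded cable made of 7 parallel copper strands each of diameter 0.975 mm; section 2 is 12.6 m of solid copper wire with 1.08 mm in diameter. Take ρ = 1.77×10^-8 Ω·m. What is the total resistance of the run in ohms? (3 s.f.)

0.268 Ω

Section 1: A_strand = π(4.8750e-04)² = 7.466e-07 m²; R₁ = ρL/(N·A_s) = (1.77×10^-8)(7.33)/(7×7.466e-07) = 0.02482 Ω
Section 2: A = π(d/2)² = π(5.4000e-04 m)² = 9.161e-07 m²
R₂ = (1.77×10^-8)(12.6)/(9.161e-07) = 0.2434 Ω
R = R₁ + R₂ = 0.268 Ω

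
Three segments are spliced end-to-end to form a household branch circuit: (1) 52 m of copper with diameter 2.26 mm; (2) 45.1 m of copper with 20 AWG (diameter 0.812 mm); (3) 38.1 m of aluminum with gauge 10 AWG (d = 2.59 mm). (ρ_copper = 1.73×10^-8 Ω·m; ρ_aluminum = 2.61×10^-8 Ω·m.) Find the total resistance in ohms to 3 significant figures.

1.92 Ω

Seg 1: A = π(d/2)² = π(1.1300e-03 m)² = 4.011e-06 m²
R_1 = (1.73×10^-8)(52)/(4.011e-06) = 0.2243 Ω
Seg 2: A = π(0.812/2 mm)² = π(4.0600e-04 m)² = 5.178e-07 m²
R_2 = (1.73×10^-8)(45.1)/(5.178e-07) = 1.507 Ω
Seg 3: A = π(2.59/2 mm)² = π(1.2950e-03 m)² = 5.269e-06 m²
R_3 = (2.61×10^-8)(38.1)/(5.269e-06) = 0.1887 Ω
R_total = R_1 + R_2 + R_3 = 1.92 Ω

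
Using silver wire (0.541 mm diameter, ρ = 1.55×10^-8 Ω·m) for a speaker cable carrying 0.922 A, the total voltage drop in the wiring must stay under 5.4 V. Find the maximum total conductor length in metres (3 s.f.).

A = π(d/2)² = π(2.7050e-04 m)² = 2.299e-07 m²
L_max = V_max·A/(1·ρI) = (5.4)(2.299e-07)/(1.55×10^-8×0.922) = 86.9 m

86.9 m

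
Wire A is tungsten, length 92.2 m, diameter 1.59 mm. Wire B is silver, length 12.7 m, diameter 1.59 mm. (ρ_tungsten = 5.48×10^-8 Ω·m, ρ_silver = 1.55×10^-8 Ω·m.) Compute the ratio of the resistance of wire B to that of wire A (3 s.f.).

R ∝ ρL/d², so R_B/R_A = (ρ_B/ρ_A) × (L_B/L_A)
= (1.55×10^-8/5.48×10^-8) × (12.7/92.2) = 0.0390

0.0390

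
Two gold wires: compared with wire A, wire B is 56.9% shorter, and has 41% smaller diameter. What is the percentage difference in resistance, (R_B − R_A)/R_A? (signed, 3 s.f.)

23.8%

R ∝ L/d², so R_B/R_A = (1 − 56.9/100) × (1 − 41/100)⁻²
= 0.431 × 2.873 = 1.238
(R_B − R_A)/R_A = 1.238 − 1 = 23.8%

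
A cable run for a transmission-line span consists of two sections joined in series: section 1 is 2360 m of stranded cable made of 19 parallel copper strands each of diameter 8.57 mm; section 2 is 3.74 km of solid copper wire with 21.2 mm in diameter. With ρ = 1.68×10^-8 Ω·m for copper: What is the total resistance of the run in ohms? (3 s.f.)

0.214 Ω

Section 1: A_strand = π(4.2850e-03)² = 5.768e-05 m²; R₁ = ρL/(N·A_s) = (1.68×10^-8)(2360)/(19×5.768e-05) = 0.03618 Ω
Section 2: A = π(d/2)² = π(1.0600e-02 m)² = 3.530e-04 m²
R₂ = (1.68×10^-8)(3740)/(3.530e-04) = 0.178 Ω
R = R₁ + R₂ = 0.214 Ω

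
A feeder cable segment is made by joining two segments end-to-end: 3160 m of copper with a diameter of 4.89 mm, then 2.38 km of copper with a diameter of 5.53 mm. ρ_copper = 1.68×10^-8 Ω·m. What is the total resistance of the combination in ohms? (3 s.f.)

Segment 1: A = π(d/2)² = π(2.4450e-03 m)² = 1.878e-05 m²
R₁ = ρL/A = (1.68×10^-8)(3160)/(1.878e-05) = 2.827 Ω
Segment 2: A = π(d/2)² = π(2.7650e-03 m)² = 2.402e-05 m²
R₂ = (1.68×10^-8)(2380)/(2.402e-05) = 1.665 Ω
R = R₁ + R₂ = 4.49 Ω

4.49 Ω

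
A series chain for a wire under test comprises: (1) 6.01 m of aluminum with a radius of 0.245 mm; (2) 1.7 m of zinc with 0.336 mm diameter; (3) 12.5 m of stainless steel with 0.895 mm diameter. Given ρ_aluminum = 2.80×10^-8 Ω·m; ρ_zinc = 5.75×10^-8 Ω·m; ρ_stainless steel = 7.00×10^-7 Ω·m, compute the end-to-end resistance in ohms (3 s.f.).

15.9 Ω

Seg 1: A = πr² = π(2.4500e-04 m)² = 1.886e-07 m²
R_1 = (2.80×10^-8)(6.01)/(1.886e-07) = 0.8924 Ω
Seg 2: A = π(d/2)² = π(1.6800e-04 m)² = 8.867e-08 m²
R_2 = (5.75×10^-8)(1.7)/(8.867e-08) = 1.102 Ω
Seg 3: A = π(d/2)² = π(4.4750e-04 m)² = 6.291e-07 m²
R_3 = (7.00×10^-7)(12.5)/(6.291e-07) = 13.91 Ω
R_total = R_1 + R_2 + R_3 = 15.9 Ω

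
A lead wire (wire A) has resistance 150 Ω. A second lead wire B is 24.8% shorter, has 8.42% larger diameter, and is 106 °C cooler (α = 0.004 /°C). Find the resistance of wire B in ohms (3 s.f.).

R ∝ ρL/d² with ρ ∝ (1+αΔT), so R_B/R_A = (1 − 24.8/100) × (1 + 8.42/100)⁻² × (1 − 0.004×106)
= 0.752 × 0.8507 × 0.576 = 0.3685
R_B = 0.3685 × 150 = 55.3 Ω

55.3 Ω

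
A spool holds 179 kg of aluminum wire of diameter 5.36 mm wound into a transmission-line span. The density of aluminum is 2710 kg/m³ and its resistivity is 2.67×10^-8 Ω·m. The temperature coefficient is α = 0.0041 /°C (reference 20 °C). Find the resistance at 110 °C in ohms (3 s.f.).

4.74 Ω

A = π(d/2)² = π(2.6800e-03 m)² = 2.2564e-05 m²
L = m/(density·A) = 179/(2710×2.2564e-05) = 2927 m
R = ρL/A = (2.67×10^-8)(2927)/(2.2564e-05) = 3.464 Ω
R(110 °C) = 3.464 × (1 + 0.0041×90) = 4.74 Ω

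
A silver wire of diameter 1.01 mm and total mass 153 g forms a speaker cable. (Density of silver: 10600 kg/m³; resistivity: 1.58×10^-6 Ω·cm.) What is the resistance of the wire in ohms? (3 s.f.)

0.355 Ω

ρ = 1.58×10^-6 Ω·cm = 1.58×10^-8 Ω·m
A = π(d/2)² = π(5.0500e-04 m)² = 8.0118e-07 m²
L = m/(density·A) = 0.153/(10600×8.0118e-07) = 18.02 m
R = ρL/A = (1.58×10^-8)(18.02)/(8.0118e-07) = 0.355 Ω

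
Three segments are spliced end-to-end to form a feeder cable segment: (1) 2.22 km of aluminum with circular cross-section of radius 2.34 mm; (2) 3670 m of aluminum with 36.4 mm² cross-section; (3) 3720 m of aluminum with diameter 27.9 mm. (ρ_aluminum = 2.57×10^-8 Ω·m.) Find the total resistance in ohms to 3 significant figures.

6.06 Ω

Seg 1: A = πr² = π(2.3400e-03 m)² = 1.720e-05 m²
R_1 = (2.57×10^-8)(2220)/(1.720e-05) = 3.317 Ω
Seg 2: A = 36.4 mm² = 3.640e-05 m²
R_2 = (2.57×10^-8)(3670)/(3.640e-05) = 2.591 Ω
Seg 3: A = π(d/2)² = π(1.3950e-02 m)² = 6.114e-04 m²
R_3 = (2.57×10^-8)(3720)/(6.114e-04) = 0.1564 Ω
R_total = R_1 + R_2 + R_3 = 6.06 Ω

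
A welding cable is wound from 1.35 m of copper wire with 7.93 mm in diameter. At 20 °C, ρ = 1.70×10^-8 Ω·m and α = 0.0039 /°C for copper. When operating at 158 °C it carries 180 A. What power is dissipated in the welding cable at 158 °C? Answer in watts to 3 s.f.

A = π(d/2)² = π(3.9650e-03 m)² = 4.939e-05 m²
R₍20₎ = ρL/A = (1.70×10^-8)(1.35)/(4.939e-05) = 4.647×10^-4 Ω
R₍158₎ = R₍20₎(1 + αΔT) = 4.647×10^-4 × (1 + 0.0039×138) = 7.148×10^-4 Ω
P = I²R = (180)² × 7.148×10^-4 = 23.2 W

23.2 W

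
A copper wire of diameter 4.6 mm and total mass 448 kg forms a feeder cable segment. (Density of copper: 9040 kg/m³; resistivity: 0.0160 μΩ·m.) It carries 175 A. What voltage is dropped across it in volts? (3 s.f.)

ρ = 0.0160 μΩ·m = 1.60×10^-8 Ω·m
A = π(d/2)² = π(2.3000e-03 m)² = 1.6619e-05 m²
L = m/(density·A) = 448/(9040×1.6619e-05) = 2982 m
R = ρL/A = (1.60×10^-8)(2982)/(1.6619e-05) = 2.871 Ω
V = IR = 175 × 2.871 = 502 V

502 V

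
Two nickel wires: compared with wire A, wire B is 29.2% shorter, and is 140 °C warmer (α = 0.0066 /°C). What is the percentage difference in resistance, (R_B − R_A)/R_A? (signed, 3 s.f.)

36.2%

R ∝ ρL/d² with ρ ∝ (1+αΔT), so R_B/R_A = (1 − 29.2/100) × (1 + 0.0066×140)
= 0.708 × 1.924 = 1.362
(R_B − R_A)/R_A = 1.362 − 1 = 36.2%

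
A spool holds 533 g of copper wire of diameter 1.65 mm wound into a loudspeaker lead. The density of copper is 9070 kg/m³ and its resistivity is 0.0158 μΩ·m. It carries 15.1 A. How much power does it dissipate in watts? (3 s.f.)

ρ = 0.0158 μΩ·m = 1.58×10^-8 Ω·m
A = π(d/2)² = π(8.2500e-04 m)² = 2.1382e-06 m²
L = m/(density·A) = 0.533/(9070×2.1382e-06) = 27.48 m
R = ρL/A = (1.58×10^-8)(27.48)/(2.1382e-06) = 0.2031 Ω
P = I²R = (15.1)² × 0.2031 = 46.3 W

46.3 W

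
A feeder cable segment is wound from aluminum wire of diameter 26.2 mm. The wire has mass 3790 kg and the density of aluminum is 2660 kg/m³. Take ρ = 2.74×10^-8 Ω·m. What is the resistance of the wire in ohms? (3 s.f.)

0.134 Ω

A = π(d/2)² = π(1.3100e-02 m)² = 5.3913e-04 m²
L = m/(density·A) = 3790/(2660×5.3913e-04) = 2643 m
R = ρL/A = (2.74×10^-8)(2643)/(5.3913e-04) = 0.134 Ω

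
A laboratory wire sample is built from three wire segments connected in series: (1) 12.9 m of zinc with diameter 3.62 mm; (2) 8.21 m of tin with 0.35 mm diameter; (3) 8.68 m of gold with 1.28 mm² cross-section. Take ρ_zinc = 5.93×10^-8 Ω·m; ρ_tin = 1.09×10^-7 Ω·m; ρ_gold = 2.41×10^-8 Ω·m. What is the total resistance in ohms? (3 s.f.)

Seg 1: A = π(d/2)² = π(1.8100e-03 m)² = 1.029e-05 m²
R_1 = (5.93×10^-8)(12.9)/(1.029e-05) = 0.07433 Ω
Seg 2: A = π(d/2)² = π(1.7500e-04 m)² = 9.621e-08 m²
R_2 = (1.09×10^-7)(8.21)/(9.621e-08) = 9.301 Ω
Seg 3: A = 1.28 mm² = 1.280e-06 m²
R_3 = (2.41×10^-8)(8.68)/(1.280e-06) = 0.1634 Ω
R_total = R_1 + R_2 + R_3 = 9.54 Ω

9.54 Ω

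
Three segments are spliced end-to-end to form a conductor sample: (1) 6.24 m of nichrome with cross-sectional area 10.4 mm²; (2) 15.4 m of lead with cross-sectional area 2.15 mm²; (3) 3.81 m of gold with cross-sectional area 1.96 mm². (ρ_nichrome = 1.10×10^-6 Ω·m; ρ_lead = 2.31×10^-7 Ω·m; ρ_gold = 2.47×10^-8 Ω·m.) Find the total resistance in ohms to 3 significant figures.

2.36 Ω

Seg 1: A = 10.4 mm² = 1.040e-05 m²
R_1 = (1.10×10^-6)(6.24)/(1.040e-05) = 0.66 Ω
Seg 2: A = 2.15 mm² = 2.150e-06 m²
R_2 = (2.31×10^-7)(15.4)/(2.150e-06) = 1.655 Ω
Seg 3: A = 1.96 mm² = 1.960e-06 m²
R_3 = (2.47×10^-8)(3.81)/(1.960e-06) = 0.04801 Ω
R_total = R_1 + R_2 + R_3 = 2.36 Ω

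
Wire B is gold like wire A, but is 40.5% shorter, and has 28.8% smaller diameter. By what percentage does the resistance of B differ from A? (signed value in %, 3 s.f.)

R ∝ L/d², so R_B/R_A = (1 − 40.5/100) × (1 − 28.8/100)⁻²
= 0.595 × 1.973 = 1.174
(R_B − R_A)/R_A = 1.174 − 1 = 17.4%

17.4%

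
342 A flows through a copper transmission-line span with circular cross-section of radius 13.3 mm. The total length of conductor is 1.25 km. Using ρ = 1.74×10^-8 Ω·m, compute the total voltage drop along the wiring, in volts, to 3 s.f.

13.4 V

A = πr² = π(1.3300e-02 m)² = 5.557e-04 m²
R = ρL/A = (1.74×10^-8)(1250)/(5.557e-04) = 0.03914 Ω
V = IR = 342 × 0.03914 = 13.4 V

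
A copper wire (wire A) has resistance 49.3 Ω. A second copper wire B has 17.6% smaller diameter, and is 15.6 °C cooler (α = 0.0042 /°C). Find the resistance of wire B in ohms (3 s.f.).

67.9 Ω

R ∝ ρL/d² with ρ ∝ (1+αΔT), so R_B/R_A = (1 − 17.6/100)⁻² × (1 − 0.0042×15.6)
= 1.473 × 0.9345 = 1.376
R_B = 1.376 × 49.3 = 67.9 Ω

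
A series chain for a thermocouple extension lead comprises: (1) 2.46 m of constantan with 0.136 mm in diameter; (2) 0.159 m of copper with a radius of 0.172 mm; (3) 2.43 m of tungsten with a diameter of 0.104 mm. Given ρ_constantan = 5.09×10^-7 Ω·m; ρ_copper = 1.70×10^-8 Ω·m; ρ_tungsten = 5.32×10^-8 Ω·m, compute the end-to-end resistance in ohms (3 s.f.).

Seg 1: A = π(d/2)² = π(6.8000e-05 m)² = 1.453e-08 m²
R_1 = (5.09×10^-7)(2.46)/(1.453e-08) = 86.2 Ω
Seg 2: A = πr² = π(1.7200e-04 m)² = 9.294e-08 m²
R_2 = (1.70×10^-8)(0.159)/(9.294e-08) = 0.02908 Ω
Seg 3: A = π(d/2)² = π(5.2000e-05 m)² = 8.495e-09 m²
R_3 = (5.32×10^-8)(2.43)/(8.495e-09) = 15.22 Ω
R_total = R_1 + R_2 + R_3 = 101 Ω

101 Ω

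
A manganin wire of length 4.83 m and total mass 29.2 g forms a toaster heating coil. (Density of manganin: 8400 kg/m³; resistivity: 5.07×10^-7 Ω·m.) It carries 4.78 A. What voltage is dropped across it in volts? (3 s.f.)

A = m/(density·L) = 0.0292/(8400×4.83) = 7.1971e-07 m²
R = ρL/A = (5.07×10^-7)(4.83)/(7.1971e-07) = 3.403 Ω
V = IR = 4.78 × 3.403 = 16.3 V

16.3 V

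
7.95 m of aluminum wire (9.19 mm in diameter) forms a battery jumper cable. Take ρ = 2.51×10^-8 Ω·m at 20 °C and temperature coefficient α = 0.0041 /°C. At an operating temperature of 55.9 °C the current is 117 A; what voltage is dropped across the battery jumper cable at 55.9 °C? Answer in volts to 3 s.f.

0.404 V

A = π(d/2)² = π(4.5950e-03 m)² = 6.633e-05 m²
R₍20₎ = ρL/A = (2.51×10^-8)(7.95)/(6.633e-05) = 0.003008 Ω
R₍55.9₎ = R₍20₎(1 + αΔT) = 0.003008 × (1 + 0.0041×35.9) = 0.003451 Ω
V = IR = 117 × 0.003451 = 0.404 V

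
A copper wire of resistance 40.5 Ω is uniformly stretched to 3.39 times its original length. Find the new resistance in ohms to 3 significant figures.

Volume constant ⇒ A' = A/k with k = 3.39. R' = ρ(kL)/(A/k) = k²R.
R' = 11.49 × 40.5 = 465 Ω

465 Ω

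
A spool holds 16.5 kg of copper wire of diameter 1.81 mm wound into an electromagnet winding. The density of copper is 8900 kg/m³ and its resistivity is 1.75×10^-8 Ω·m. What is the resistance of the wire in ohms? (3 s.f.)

4.90 Ω

A = π(d/2)² = π(9.0500e-04 m)² = 2.5730e-06 m²
L = m/(density·A) = 16.5/(8900×2.5730e-06) = 720.5 m
R = ρL/A = (1.75×10^-8)(720.5)/(2.5730e-06) = 4.90 Ω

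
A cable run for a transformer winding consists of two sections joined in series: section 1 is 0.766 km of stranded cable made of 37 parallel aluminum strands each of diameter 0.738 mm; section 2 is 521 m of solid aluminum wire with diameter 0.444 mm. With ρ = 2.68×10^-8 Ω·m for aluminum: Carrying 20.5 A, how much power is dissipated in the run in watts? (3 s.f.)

Section 1: A_strand = π(3.6900e-04)² = 4.278e-07 m²; R₁ = ρL/(N·A_s) = (2.68×10^-8)(766)/(37×4.278e-07) = 1.297 Ω
Section 2: A = π(d/2)² = π(2.2200e-04 m)² = 1.548e-07 m²
R₂ = (2.68×10^-8)(521)/(1.548e-07) = 90.18 Ω
R = R₁ + R₂ = 91.48 Ω
P = I²R = (20.5)² × 91.48 = 38400 W

38400 W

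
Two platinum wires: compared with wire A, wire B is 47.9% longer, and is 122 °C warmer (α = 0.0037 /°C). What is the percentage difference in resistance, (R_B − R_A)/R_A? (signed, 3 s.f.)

115%

R ∝ ρL/d² with ρ ∝ (1+αΔT), so R_B/R_A = (1 + 47.9/100) × (1 + 0.0037×122)
= 1.479 × 1.451 = 2.147
(R_B − R_A)/R_A = 2.147 − 1 = 115%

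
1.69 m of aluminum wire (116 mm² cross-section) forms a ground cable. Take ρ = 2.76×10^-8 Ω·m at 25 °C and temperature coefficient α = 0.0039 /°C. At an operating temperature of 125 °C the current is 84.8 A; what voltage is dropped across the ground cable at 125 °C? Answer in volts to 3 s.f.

A = 116 mm² = 1.160e-04 m²
R₍25₎ = ρL/A = (2.76×10^-8)(1.69)/(1.160e-04) = 4.021×10^-4 Ω
R₍125₎ = R₍25₎(1 + αΔT) = 4.021×10^-4 × (1 + 0.0039×100) = 5.589×10^-4 Ω
V = IR = 84.8 × 5.589×10^-4 = 0.0474 V

0.0474 V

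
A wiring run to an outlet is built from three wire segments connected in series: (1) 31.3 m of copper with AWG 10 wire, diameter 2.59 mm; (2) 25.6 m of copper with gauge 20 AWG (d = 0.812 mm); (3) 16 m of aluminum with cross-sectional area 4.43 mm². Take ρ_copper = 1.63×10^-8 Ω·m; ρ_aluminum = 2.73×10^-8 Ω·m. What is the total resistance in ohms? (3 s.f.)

Seg 1: A = π(2.59/2 mm)² = π(1.2950e-03 m)² = 5.269e-06 m²
R_1 = (1.63×10^-8)(31.3)/(5.269e-06) = 0.09684 Ω
Seg 2: A = π(0.812/2 mm)² = π(4.0600e-04 m)² = 5.178e-07 m²
R_2 = (1.63×10^-8)(25.6)/(5.178e-07) = 0.8058 Ω
Seg 3: A = 4.43 mm² = 4.430e-06 m²
R_3 = (2.73×10^-8)(16)/(4.430e-06) = 0.0986 Ω
R_total = R_1 + R_2 + R_3 = 1.00 Ω

1.00 Ω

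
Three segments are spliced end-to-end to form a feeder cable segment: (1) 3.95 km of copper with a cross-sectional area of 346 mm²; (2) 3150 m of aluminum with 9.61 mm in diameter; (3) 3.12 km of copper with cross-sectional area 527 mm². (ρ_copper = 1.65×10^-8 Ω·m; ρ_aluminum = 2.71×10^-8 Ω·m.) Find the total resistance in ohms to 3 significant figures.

1.46 Ω

Seg 1: A = 346 mm² = 3.460e-04 m²
R_1 = (1.65×10^-8)(3950)/(3.460e-04) = 0.1884 Ω
Seg 2: A = π(d/2)² = π(4.8050e-03 m)² = 7.253e-05 m²
R_2 = (2.71×10^-8)(3150)/(7.253e-05) = 1.177 Ω
Seg 3: A = 527 mm² = 5.270e-04 m²
R_3 = (1.65×10^-8)(3120)/(5.270e-04) = 0.09769 Ω
R_total = R_1 + R_2 + R_3 = 1.46 Ω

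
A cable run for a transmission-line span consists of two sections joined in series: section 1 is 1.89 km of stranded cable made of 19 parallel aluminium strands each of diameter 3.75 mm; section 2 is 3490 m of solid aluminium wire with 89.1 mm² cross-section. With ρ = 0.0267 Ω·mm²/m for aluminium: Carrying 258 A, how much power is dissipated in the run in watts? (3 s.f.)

ρ = 0.0267 Ω·mm²/m = 2.67×10^-8 Ω·m
Section 1: A_strand = π(1.8750e-03)² = 1.104e-05 m²; R₁ = ρL/(N·A_s) = (2.67×10^-8)(1890)/(19×1.104e-05) = 0.2405 Ω
Section 2: A = 89.1 mm² = 8.910e-05 m²
R₂ = (2.67×10^-8)(3490)/(8.910e-05) = 1.046 Ω
R = R₁ + R₂ = 1.286 Ω
P = I²R = (258)² × 1.286 = 85600 W

85600 W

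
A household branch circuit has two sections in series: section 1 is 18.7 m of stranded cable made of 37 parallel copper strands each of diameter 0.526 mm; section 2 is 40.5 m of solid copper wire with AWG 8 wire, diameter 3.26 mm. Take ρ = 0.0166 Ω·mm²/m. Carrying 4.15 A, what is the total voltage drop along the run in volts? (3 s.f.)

0.494 V

ρ = 0.0166 Ω·mm²/m = 1.66×10^-8 Ω·m
Section 1: A_strand = π(2.6300e-04)² = 2.173e-07 m²; R₁ = ρL/(N·A_s) = (1.66×10^-8)(18.7)/(37×2.173e-07) = 0.03861 Ω
Section 2: A = π(3.26/2 mm)² = π(1.6300e-03 m)² = 8.347e-06 m²
R₂ = (1.66×10^-8)(40.5)/(8.347e-06) = 0.08054 Ω
R = R₁ + R₂ = 0.1192 Ω
V = IR = 4.15 × 0.1192 = 0.494 V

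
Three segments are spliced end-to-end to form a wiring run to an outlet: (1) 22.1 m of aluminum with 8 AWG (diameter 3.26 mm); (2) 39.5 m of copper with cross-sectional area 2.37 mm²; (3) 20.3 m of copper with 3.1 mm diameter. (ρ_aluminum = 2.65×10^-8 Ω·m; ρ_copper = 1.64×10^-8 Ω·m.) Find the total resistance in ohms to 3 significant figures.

Seg 1: A = π(3.26/2 mm)² = π(1.6300e-03 m)² = 8.347e-06 m²
R_1 = (2.65×10^-8)(22.1)/(8.347e-06) = 0.07016 Ω
Seg 2: A = 2.37 mm² = 2.370e-06 m²
R_2 = (1.64×10^-8)(39.5)/(2.370e-06) = 0.2733 Ω
Seg 3: A = π(d/2)² = π(1.5500e-03 m)² = 7.548e-06 m²
R_3 = (1.64×10^-8)(20.3)/(7.548e-06) = 0.04411 Ω
R_total = R_1 + R_2 + R_3 = 0.388 Ω

0.388 Ω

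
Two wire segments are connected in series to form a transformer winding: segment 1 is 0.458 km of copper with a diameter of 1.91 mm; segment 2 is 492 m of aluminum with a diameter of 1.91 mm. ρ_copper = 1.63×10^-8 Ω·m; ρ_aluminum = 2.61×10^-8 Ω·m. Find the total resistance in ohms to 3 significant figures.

Segment 1: A = π(d/2)² = π(9.5500e-04 m)² = 2.865e-06 m²
R₁ = ρL/A = (1.63×10^-8)(458)/(2.865e-06) = 2.606 Ω
R₂ = (2.61×10^-8)(492)/(2.865e-06) = 4.482 Ω
R = R₁ + R₂ = 7.09 Ω

7.09 Ω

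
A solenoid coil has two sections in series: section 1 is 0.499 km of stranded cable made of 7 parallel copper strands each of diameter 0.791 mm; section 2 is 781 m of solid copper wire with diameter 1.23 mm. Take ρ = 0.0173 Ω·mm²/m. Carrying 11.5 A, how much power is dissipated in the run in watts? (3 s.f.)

ρ = 0.0173 Ω·mm²/m = 1.73×10^-8 Ω·m
Section 1: A_strand = π(3.9550e-04)² = 4.914e-07 m²; R₁ = ρL/(N·A_s) = (1.73×10^-8)(499)/(7×4.914e-07) = 2.51 Ω
Section 2: A = π(d/2)² = π(6.1500e-04 m)² = 1.188e-06 m²
R₂ = (1.73×10^-8)(781)/(1.188e-06) = 11.37 Ω
R = R₁ + R₂ = 13.88 Ω
P = I²R = (11.5)² × 13.88 = 1840 W

1840 W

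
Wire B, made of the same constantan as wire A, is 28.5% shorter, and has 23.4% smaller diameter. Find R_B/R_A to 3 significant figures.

1.22

R ∝ L/d², so R_B/R_A = (1 − 28.5/100) × (1 − 23.4/100)⁻²
= 0.715 × 1.704 = 1.22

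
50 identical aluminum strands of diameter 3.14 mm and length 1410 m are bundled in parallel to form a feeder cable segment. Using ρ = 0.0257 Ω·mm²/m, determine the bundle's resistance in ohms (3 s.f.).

ρ = 0.0257 Ω·mm²/m = 2.57×10^-8 Ω·m
A_strand = π(1.5700e-03 m)² = 7.744e-06 m²
R_strand = ρL/A = (2.57×10^-8)(1410)/(7.744e-06) = 4.68 Ω
R_total = R_strand/N = 4.68/50 = 0.0936 Ω

0.0936 Ω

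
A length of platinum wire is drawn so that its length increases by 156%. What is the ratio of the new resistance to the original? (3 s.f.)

k = 1 + 156/100 = 2.56; volume constant ⇒ A' = A/k, so R' = k²R.
Factor = 6.55

6.55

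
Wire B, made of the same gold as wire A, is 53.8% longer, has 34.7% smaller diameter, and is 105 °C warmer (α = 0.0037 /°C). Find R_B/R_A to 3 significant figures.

5.01

R ∝ ρL/d² with ρ ∝ (1+αΔT), so R_B/R_A = (1 + 53.8/100) × (1 − 34.7/100)⁻² × (1 + 0.0037×105)
= 1.538 × 2.345 × 1.389 = 5.01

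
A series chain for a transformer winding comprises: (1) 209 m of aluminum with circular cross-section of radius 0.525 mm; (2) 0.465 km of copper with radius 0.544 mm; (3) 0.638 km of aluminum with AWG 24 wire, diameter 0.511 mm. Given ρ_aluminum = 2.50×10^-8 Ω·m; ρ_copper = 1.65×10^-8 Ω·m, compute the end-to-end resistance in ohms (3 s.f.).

92.1 Ω

Seg 1: A = πr² = π(5.2500e-04 m)² = 8.659e-07 m²
R_1 = (2.50×10^-8)(209)/(8.659e-07) = 6.034 Ω
Seg 2: A = πr² = π(5.4400e-04 m)² = 9.297e-07 m²
R_2 = (1.65×10^-8)(465)/(9.297e-07) = 8.253 Ω
Seg 3: A = π(0.511/2 mm)² = π(2.5550e-04 m)² = 2.051e-07 m²
R_3 = (2.50×10^-8)(638)/(2.051e-07) = 77.77 Ω
R_total = R_1 + R_2 + R_3 = 92.1 Ω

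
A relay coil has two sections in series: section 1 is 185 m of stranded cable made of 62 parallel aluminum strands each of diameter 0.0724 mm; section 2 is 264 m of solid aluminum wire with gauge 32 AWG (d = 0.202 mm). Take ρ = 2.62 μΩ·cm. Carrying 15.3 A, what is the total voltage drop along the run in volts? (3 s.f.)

3590 V

ρ = 2.62 μΩ·cm = 2.62×10^-8 Ω·m
Section 1: A_strand = π(3.6200e-05)² = 4.117e-09 m²; R₁ = ρL/(N·A_s) = (2.62×10^-8)(185)/(62×4.117e-09) = 18.99 Ω
Section 2: A = π(0.202/2 mm)² = π(1.0100e-04 m)² = 3.205e-08 m²
R₂ = (2.62×10^-8)(264)/(3.205e-08) = 215.8 Ω
R = R₁ + R₂ = 234.8 Ω
V = IR = 15.3 × 234.8 = 3590 V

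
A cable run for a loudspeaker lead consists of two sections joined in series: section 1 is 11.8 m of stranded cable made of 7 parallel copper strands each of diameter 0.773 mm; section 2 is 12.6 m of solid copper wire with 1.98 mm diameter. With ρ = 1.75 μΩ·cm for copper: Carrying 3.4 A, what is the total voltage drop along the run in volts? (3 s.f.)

ρ = 1.75 μΩ·cm = 1.75×10^-8 Ω·m
Section 1: A_strand = π(3.8650e-04)² = 4.693e-07 m²; R₁ = ρL/(N·A_s) = (1.75×10^-8)(11.8)/(7×4.693e-07) = 0.06286 Ω
Section 2: A = π(d/2)² = π(9.9000e-04 m)² = 3.079e-06 m²
R₂ = (1.75×10^-8)(12.6)/(3.079e-06) = 0.07161 Ω
R = R₁ + R₂ = 0.1345 Ω
V = IR = 3.4 × 0.1345 = 0.457 V

0.457 V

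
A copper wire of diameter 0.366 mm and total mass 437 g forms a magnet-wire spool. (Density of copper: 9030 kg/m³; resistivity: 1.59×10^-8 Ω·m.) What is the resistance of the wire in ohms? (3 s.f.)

A = π(d/2)² = π(1.8300e-04 m)² = 1.0521e-07 m²
L = m/(density·A) = 0.437/(9030×1.0521e-07) = 460 m
R = ρL/A = (1.59×10^-8)(460)/(1.0521e-07) = 69.5 Ω

69.5 Ω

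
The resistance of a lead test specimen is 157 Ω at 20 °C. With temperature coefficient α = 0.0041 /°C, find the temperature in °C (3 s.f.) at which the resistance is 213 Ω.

107 °C

R = R₀(1 + α(T − T₀)) ⇒ T = T₀ + (R/R₀ − 1)/α
T = 20 + (213/157 − 1)/0.0041 = 20 + (0.3567)/0.0041 = 107 °C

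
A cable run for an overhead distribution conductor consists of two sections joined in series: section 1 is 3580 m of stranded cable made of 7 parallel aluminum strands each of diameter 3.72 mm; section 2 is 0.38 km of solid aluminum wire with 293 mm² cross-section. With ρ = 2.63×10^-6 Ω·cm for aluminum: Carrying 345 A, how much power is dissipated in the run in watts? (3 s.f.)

ρ = 2.63×10^-6 Ω·cm = 2.63×10^-8 Ω·m
Section 1: A_strand = π(1.8600e-03)² = 1.087e-05 m²; R₁ = ρL/(N·A_s) = (2.63×10^-8)(3580)/(7×1.087e-05) = 1.238 Ω
Section 2: A = 293 mm² = 2.930e-04 m²
R₂ = (2.63×10^-8)(380)/(2.930e-04) = 0.03411 Ω
R = R₁ + R₂ = 1.272 Ω
P = I²R = (345)² × 1.272 = 1.51×10^5 W

1.51×10^5 W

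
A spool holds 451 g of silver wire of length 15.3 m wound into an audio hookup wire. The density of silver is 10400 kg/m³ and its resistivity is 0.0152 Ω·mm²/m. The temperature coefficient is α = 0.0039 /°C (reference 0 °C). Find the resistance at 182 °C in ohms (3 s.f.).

0.140 Ω

ρ = 0.0152 Ω·mm²/m = 1.52×10^-8 Ω·m
A = m/(density·L) = 0.451/(10400×15.3) = 2.8343e-06 m²
R = ρL/A = (1.52×10^-8)(15.3)/(2.8343e-06) = 0.08205 Ω
R(182 °C) = 0.08205 × (1 + 0.0039×182) = 0.140 Ω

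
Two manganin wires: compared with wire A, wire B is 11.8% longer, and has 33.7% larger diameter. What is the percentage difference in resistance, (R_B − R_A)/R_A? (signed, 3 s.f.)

R ∝ L/d², so R_B/R_A = (1 + 11.8/100) × (1 + 33.7/100)⁻²
= 1.118 × 0.5594 = 0.6254
(R_B − R_A)/R_A = 0.6254 − 1 = -37.5%

-37.5%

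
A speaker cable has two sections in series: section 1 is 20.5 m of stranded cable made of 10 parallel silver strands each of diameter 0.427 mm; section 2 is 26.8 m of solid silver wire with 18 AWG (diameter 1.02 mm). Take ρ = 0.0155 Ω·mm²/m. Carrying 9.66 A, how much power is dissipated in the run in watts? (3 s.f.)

ρ = 0.0155 Ω·mm²/m = 1.55×10^-8 Ω·m
Section 1: A_strand = π(2.1350e-04)² = 1.432e-07 m²; R₁ = ρL/(N·A_s) = (1.55×10^-8)(20.5)/(10×1.432e-07) = 0.2219 Ω
Section 2: A = π(1.02/2 mm)² = π(5.1000e-04 m)² = 8.171e-07 m²
R₂ = (1.55×10^-8)(26.8)/(8.171e-07) = 0.5084 Ω
R = R₁ + R₂ = 0.7303 Ω
P = I²R = (9.66)² × 0.7303 = 68.1 W

68.1 W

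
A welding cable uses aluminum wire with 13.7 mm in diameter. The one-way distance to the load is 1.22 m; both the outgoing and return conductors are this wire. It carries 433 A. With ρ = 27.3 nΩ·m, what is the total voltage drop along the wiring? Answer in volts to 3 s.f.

ρ = 27.3 nΩ·m = 2.73×10^-8 Ω·m
A = π(d/2)² = π(6.8500e-03 m)² = 1.474e-04 m²
Total conductor length (both ways) L = 2 × 1.22 = 2.44 m
R = ρL/A = (2.73×10^-8)(2.44)/(1.474e-04) = 4.519×10^-4 Ω
V = IR = 433 × 4.519×10^-4 = 0.196 V

0.196 V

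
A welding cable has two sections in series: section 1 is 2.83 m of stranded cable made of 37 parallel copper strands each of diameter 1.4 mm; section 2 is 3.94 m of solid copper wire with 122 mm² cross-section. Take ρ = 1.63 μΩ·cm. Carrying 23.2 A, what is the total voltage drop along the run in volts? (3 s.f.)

ρ = 1.63 μΩ·cm = 1.63×10^-8 Ω·m
Section 1: A_strand = π(7.0000e-04)² = 1.539e-06 m²; R₁ = ρL/(N·A_s) = (1.63×10^-8)(2.83)/(37×1.539e-06) = 8.099×10^-4 Ω
Section 2: A = 122 mm² = 1.220e-04 m²
R₂ = (1.63×10^-8)(3.94)/(1.220e-04) = 5.264×10^-4 Ω
R = R₁ + R₂ = 0.001336 Ω
V = IR = 23.2 × 0.001336 = 0.0310 V

0.0310 V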